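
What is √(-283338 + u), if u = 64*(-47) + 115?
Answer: I*√286231 ≈ 535.01*I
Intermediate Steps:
u = -2893 (u = -3008 + 115 = -2893)
√(-283338 + u) = √(-283338 - 2893) = √(-286231) = I*√286231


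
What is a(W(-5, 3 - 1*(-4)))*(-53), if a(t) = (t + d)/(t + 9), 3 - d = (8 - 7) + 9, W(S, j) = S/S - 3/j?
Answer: 2385/67 ≈ 35.597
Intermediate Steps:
W(S, j) = 1 - 3/j
d = -7 (d = 3 - ((8 - 7) + 9) = 3 - (1 + 9) = 3 - 1*10 = 3 - 10 = -7)
a(t) = (-7 + t)/(9 + t) (a(t) = (t - 7)/(t + 9) = (-7 + t)/(9 + t))
a(W(-5, 3 - 1*(-4)))*(-53) = ((-7 + (-3 + (3 - 1*(-4)))/(3 - 1*(-4)))/(9 + (-3 + (3 - 1*(-4)))/(3 - 1*(-4))))*(-53) = ((-7 + (-3 + (3 + 4))/(3 + 4))/(9 + (-3 + (3 + 4))/(3 + 4)))*(-53) = ((-7 + (-3 + 7)/7)/(9 + (-3 + 7)/7))*(-53) = ((-7 + (⅐)*4)/(9 + (⅐)*4))*(-53) = ((-7 + 4/7)/(9 + 4/7))*(-53) = (-45/7/(67/7))*(-53) = ((7/67)*(-45/7))*(-53) = -45/67*(-53) = 2385/67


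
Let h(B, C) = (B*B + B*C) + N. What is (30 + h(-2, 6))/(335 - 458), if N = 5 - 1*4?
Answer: -23/123 ≈ -0.18699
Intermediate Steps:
N = 1 (N = 5 - 4 = 1)
h(B, C) = 1 + B**2 + B*C (h(B, C) = (B*B + B*C) + 1 = (B**2 + B*C) + 1 = 1 + B**2 + B*C)
(30 + h(-2, 6))/(335 - 458) = (30 + (1 + (-2)**2 - 2*6))/(335 - 458) = (30 + (1 + 4 - 12))/(-123) = (30 - 7)*(-1/123) = 23*(-1/123) = -23/123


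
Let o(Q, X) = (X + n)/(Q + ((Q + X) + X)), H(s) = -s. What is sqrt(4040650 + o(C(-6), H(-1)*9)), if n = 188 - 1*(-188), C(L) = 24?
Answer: sqrt(145463610)/6 ≈ 2010.1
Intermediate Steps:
n = 376 (n = 188 + 188 = 376)
o(Q, X) = (376 + X)/(2*Q + 2*X) (o(Q, X) = (X + 376)/(Q + ((Q + X) + X)) = (376 + X)/(Q + (Q + 2*X)) = (376 + X)/(2*Q + 2*X))
sqrt(4040650 + o(C(-6), H(-1)*9)) = sqrt(4040650 + (188 + (-1*(-1)*9)/2)/(24 - 1*(-1)*9)) = sqrt(4040650 + (188 + (1*9)/2)/(24 + 1*9)) = sqrt(4040650 + (188 + (1/2)*9)/(24 + 9)) = sqrt(4040650 + (188 + 9/2)/33) = sqrt(4040650 + (1/33)*(385/2)) = sqrt(4040650 + 35/6) = sqrt(24243935/6) = sqrt(145463610)/6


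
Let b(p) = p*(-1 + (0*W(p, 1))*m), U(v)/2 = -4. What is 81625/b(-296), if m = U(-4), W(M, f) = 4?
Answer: 81625/296 ≈ 275.76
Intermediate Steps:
U(v) = -8 (U(v) = 2*(-4) = -8)
m = -8
b(p) = -p (b(p) = p*(-1 + (0*4)*(-8)) = p*(-1 + 0*(-8)) = p*(-1 + 0) = p*(-1) = -p)
81625/b(-296) = 81625/((-1*(-296))) = 81625/296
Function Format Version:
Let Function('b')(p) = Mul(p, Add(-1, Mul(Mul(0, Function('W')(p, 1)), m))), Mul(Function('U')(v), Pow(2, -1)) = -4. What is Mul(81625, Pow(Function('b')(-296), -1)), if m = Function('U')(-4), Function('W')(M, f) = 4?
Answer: Rational(81625, 296) ≈ 275.76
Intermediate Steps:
Function('U')(v) = -8 (Function('U')(v) = Mul(2, -4) = -8)
m = -8
Function('b')(p) = Mul(-1, p) (Function('b')(p) = Mul(p, Add(-1, Mul(Mul(0, 4), -8))) = Mul(p, Add(-1, Mul(0, -8))) = Mul(p, Add(-1, 0)) = Mul(p, -1) = Mul(-1, p))
Mul(81625, Pow(Function('b')(-296), -1)) = Mul(81625, Pow(Mul(-1, -296), -1)) = Mul(81625, Pow(296, -1)) = Mul(81625, Rational(1, 296)) = Rational(81625, 296)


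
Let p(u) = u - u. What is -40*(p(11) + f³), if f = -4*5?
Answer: 320000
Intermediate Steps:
f = -20
p(u) = 0
-40*(p(11) + f³) = -40*(0 + (-20)³) = -40*(0 - 8000) = -40*(-8000) = 320000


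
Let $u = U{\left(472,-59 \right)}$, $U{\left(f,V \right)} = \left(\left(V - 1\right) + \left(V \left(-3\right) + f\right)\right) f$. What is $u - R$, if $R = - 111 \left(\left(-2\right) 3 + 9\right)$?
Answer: $278341$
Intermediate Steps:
$U{\left(f,V \right)} = f \left(-1 + f - 2 V\right)$ ($U{\left(f,V \right)} = \left(\left(V - 1\right) - \left(- f + 3 V\right)\right) f = \left(\left(-1 + V\right) - \left(- f + 3 V\right)\right) f = \left(-1 + f - 2 V\right) f = f \left(-1 + f - 2 V\right)$)
$u = 278008$ ($u = 472 \left(-1 + 472 - -118\right) = 472 \left(-1 + 472 + 118\right) = 472 \cdot 589 = 278008$)
$R = -333$ ($R = - 111 \left(-6 + 9\right) = \left(-111\right) 3 = -333$)
$u - R = 278008 - -333 = 278008 + 333 = 278341$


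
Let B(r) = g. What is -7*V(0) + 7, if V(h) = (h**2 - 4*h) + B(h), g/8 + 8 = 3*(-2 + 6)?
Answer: -217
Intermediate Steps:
g = 32 (g = -64 + 8*(3*(-2 + 6)) = -64 + 8*(3*4) = -64 + 8*12 = -64 + 96 = 32)
B(r) = 32
V(h) = 32 + h**2 - 4*h (V(h) = (h**2 - 4*h) + 32 = 32 + h**2 - 4*h)
-7*V(0) + 7 = -7*(32 + 0**2 - 4*0) + 7 = -7*(32 + 0 + 0) + 7 = -7*32 + 7 = -224 + 7 = -217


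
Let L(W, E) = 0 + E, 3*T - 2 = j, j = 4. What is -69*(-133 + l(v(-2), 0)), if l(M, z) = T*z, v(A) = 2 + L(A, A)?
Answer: 9177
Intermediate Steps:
T = 2 (T = 2/3 + (1/3)*4 = 2/3 + 4/3 = 2)
L(W, E) = E
v(A) = 2 + A
l(M, z) = 2*z
-69*(-133 + l(v(-2), 0)) = -69*(-133 + 2*0) = -69*(-133 + 0) = -69*(-133) = -1*(-9177) = 9177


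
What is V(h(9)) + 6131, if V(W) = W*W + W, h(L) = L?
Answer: 6221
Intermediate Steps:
V(W) = W + W**2 (V(W) = W**2 + W = W + W**2)
V(h(9)) + 6131 = 9*(1 + 9) + 6131 = 9*10 + 6131 = 90 + 6131 = 6221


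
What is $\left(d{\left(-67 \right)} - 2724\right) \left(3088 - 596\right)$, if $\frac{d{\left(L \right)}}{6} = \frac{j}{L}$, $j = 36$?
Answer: $- \frac{455348208}{67} \approx -6.7962 \cdot 10^{6}$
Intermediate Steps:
$d{\left(L \right)} = \frac{216}{L}$ ($d{\left(L \right)} = 6 \frac{36}{L} = \frac{216}{L}$)
$\left(d{\left(-67 \right)} - 2724\right) \left(3088 - 596\right) = \left(\frac{216}{-67} - 2724\right) \left(3088 - 596\right) = \left(216 \left(- \frac{1}{67}\right) - 2724\right) 2492 = \left(- \frac{216}{67} - 2724\right) 2492 = \left(- \frac{182724}{67}\right) 2492 = - \frac{455348208}{67}$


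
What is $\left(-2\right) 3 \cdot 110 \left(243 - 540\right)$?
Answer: $196020$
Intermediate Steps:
$\left(-2\right) 3 \cdot 110 \left(243 - 540\right) = \left(-6\right) 110 \left(-297\right) = \left(-660\right) \left(-297\right) = 196020$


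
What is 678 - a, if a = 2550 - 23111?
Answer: 21239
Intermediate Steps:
a = -20561
678 - a = 678 - 1*(-20561) = 678 + 20561 = 21239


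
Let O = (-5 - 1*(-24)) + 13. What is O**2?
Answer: 1024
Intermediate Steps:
O = 32 (O = (-5 + 24) + 13 = 19 + 13 = 32)
O**2 = 32**2 = 1024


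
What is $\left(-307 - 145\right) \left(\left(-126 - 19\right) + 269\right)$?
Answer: $-56048$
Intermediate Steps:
$\left(-307 - 145\right) \left(\left(-126 - 19\right) + 269\right) = - 452 \left(\left(-126 - 19\right) + 269\right) = - 452 \left(-145 + 269\right) = \left(-452\right) 124 = -56048$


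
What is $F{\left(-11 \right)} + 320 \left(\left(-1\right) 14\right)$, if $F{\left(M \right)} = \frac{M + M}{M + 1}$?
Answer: $- \frac{22389}{5} \approx -4477.8$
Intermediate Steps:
$F{\left(M \right)} = \frac{2 M}{1 + M}$
$F{\left(-11 \right)} + 320 \left(\left(-1\right) 14\right) = 2 \left(-11\right) \frac{1}{1 - 11} + 320 \left(\left(-1\right) 14\right) = 2 \left(-11\right) \frac{1}{-10} + 320 \left(-14\right) = 2 \left(-11\right) \left(- \frac{1}{10}\right) - 4480 = \frac{11}{5} - 4480 = - \frac{22389}{5}$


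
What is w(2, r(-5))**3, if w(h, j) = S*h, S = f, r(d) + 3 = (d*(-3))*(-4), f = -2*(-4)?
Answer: 4096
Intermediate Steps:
f = 8
r(d) = -3 + 12*d (r(d) = -3 + (d*(-3))*(-4) = -3 - 3*d*(-4) = -3 + 12*d)
S = 8
w(h, j) = 8*h
w(2, r(-5))**3 = (8*2)**3 = 16**3 = 4096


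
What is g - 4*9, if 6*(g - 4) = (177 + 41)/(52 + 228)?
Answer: -26771/840 ≈ -31.870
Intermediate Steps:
g = 3469/840 (g = 4 + ((177 + 41)/(52 + 228))/6 = 4 + (218/280)/6 = 4 + (218*(1/280))/6 = 4 + (⅙)*(109/140) = 4 + 109/840 = 3469/840 ≈ 4.1298)
g - 4*9 = 3469/840 - 4*9 = 3469/840 - 36 = -26771/840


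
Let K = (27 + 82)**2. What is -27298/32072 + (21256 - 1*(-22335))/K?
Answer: 536861507/190523716 ≈ 2.8178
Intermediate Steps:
K = 11881 (K = 109**2 = 11881)
-27298/32072 + (21256 - 1*(-22335))/K = -27298/32072 + (21256 - 1*(-22335))/11881 = -27298*1/32072 + (21256 + 22335)*(1/11881) = -13649/16036 + 43591*(1/11881) = -13649/16036 + 43591/11881 = 536861507/190523716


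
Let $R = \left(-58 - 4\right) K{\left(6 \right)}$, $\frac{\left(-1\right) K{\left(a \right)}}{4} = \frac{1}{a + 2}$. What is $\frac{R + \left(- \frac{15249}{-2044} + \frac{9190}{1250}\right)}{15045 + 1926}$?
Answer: $\frac{3901687}{1445363500} \approx 0.0026994$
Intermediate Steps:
$K{\left(a \right)} = - \frac{4}{2 + a}$ ($K{\left(a \right)} = - \frac{4}{a + 2} = - \frac{4}{2 + a}$)
$R = 31$ ($R = \left(-58 - 4\right) \left(- \frac{4}{2 + 6}\right) = - 62 \left(- \frac{4}{8}\right) = - 62 \left(\left(-4\right) \frac{1}{8}\right) = \left(-62\right) \left(- \frac{1}{2}\right) = 31$)
$\frac{R + \left(- \frac{15249}{-2044} + \frac{9190}{1250}\right)}{15045 + 1926} = \frac{31 + \left(- \frac{15249}{-2044} + \frac{9190}{1250}\right)}{15045 + 1926} = \frac{31 + \left(\left(-15249\right) \left(- \frac{1}{2044}\right) + 9190 \cdot \frac{1}{1250}\right)}{16971} = \left(31 + \left(\frac{15249}{2044} + \frac{919}{125}\right)\right) \frac{1}{16971} = \left(31 + \frac{3784561}{255500}\right) \frac{1}{16971} = \frac{11705061}{255500} \cdot \frac{1}{16971} = \frac{3901687}{1445363500}$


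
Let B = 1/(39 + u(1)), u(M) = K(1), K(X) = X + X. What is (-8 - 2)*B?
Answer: -10/41 ≈ -0.24390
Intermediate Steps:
K(X) = 2*X
u(M) = 2 (u(M) = 2*1 = 2)
B = 1/41 (B = 1/(39 + 2) = 1/41 ≈ 0.024390)
(-8 - 2)*B = (-8 - 2)*(1/41) = -10*1/41 = -10/41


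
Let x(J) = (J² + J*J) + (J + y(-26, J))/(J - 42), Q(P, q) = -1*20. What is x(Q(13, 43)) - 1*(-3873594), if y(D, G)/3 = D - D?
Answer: 120106224/31 ≈ 3.8744e+6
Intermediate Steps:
y(D, G) = 0 (y(D, G) = 3*(D - D) = 3*0 = 0)
Q(P, q) = -20
x(J) = 2*J² + J/(-42 + J) (x(J) = (J² + J*J) + (J + 0)/(J - 42) = (J² + J²) + J/(-42 + J) = 2*J² + J/(-42 + J))
x(Q(13, 43)) - 1*(-3873594) = -20*(1 - 84*(-20) + 2*(-20)²)/(-42 - 20) - 1*(-3873594) = -20*(1 + 1680 + 2*400)/(-62) + 3873594 = -20*(-1/62)*(1 + 1680 + 800) + 3873594 = -20*(-1/62)*2481 + 3873594 = 24810/31 + 3873594 = 120106224/31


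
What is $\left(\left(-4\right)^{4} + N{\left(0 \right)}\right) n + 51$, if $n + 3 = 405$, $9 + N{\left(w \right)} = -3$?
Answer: $98139$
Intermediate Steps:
$N{\left(w \right)} = -12$ ($N{\left(w \right)} = -9 - 3 = -12$)
$n = 402$ ($n = -3 + 405 = 402$)
$\left(\left(-4\right)^{4} + N{\left(0 \right)}\right) n + 51 = \left(\left(-4\right)^{4} - 12\right) 402 + 51 = \left(256 - 12\right) 402 + 51 = 244 \cdot 402 + 51 = 98088 + 51 = 98139$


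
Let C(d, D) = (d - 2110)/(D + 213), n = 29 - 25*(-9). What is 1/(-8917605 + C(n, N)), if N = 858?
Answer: -1071/9550756811 ≈ -1.1214e-7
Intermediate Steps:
n = 254 (n = 29 + 225 = 254)
C(d, D) = (-2110 + d)/(213 + D)
1/(-8917605 + C(n, N)) = 1/(-8917605 + (-2110 + 254)/(213 + 858)) = 1/(-8917605 - 1856/1071) = 1/(-9550756811/1071) = -1071/9550756811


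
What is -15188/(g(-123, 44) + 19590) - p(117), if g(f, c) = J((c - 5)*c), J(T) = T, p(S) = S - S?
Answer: -7594/10653 ≈ -0.71285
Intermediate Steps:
p(S) = 0
g(f, c) = c*(-5 + c) (g(f, c) = (c - 5)*c = (-5 + c)*c = c*(-5 + c))
-15188/(g(-123, 44) + 19590) - p(117) = -15188/(44*(-5 + 44) + 19590) - 1*0 = -15188/(44*39 + 19590) + 0 = -15188/(1716 + 19590) + 0 = -15188/21306 + 0 = -15188*1/21306 + 0 = -7594/10653 + 0 = -7594/10653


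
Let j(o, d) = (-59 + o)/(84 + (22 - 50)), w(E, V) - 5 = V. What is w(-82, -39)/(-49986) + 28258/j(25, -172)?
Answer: -19775061143/424881 ≈ -46543.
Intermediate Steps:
w(E, V) = 5 + V
j(o, d) = -59/56 + o/56 (j(o, d) = (-59 + o)/(84 - 28) = (-59 + o)/56 = (-59 + o)*(1/56) = -59/56 + o/56)
w(-82, -39)/(-49986) + 28258/j(25, -172) = (5 - 39)/(-49986) + 28258/(-59/56 + (1/56)*25) = -34*(-1/49986) + 28258/(-59/56 + 25/56) = 17/24993 + 28258/(-17/28) = 17/24993 + 28258*(-28/17) = 17/24993 - 791224/17 = -19775061143/424881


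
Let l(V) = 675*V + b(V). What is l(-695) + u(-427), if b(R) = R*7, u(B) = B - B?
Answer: -473990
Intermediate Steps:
u(B) = 0
b(R) = 7*R
l(V) = 682*V (l(V) = 675*V + 7*V = 682*V)
l(-695) + u(-427) = 682*(-695) + 0 = -473990 + 0 = -473990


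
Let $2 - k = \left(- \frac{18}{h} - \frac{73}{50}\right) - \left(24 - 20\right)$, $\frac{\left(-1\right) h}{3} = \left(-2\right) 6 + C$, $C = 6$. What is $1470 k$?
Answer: $\frac{62181}{5} \approx 12436.0$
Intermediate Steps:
$h = 18$ ($h = - 3 \left(\left(-2\right) 6 + 6\right) = - 3 \left(-12 + 6\right) = \left(-3\right) \left(-6\right) = 18$)
$k = \frac{423}{50}$ ($k = 2 - \left(\left(- \frac{18}{18} - \frac{73}{50}\right) - \left(24 - 20\right)\right) = 2 - \left(\left(\left(-18\right) \frac{1}{18} - \frac{73}{50}\right) - \left(24 - 20\right)\right) = 2 - \left(\left(-1 - \frac{73}{50}\right) - 4\right) = 2 - \left(- \frac{123}{50} - 4\right) = 2 - - \frac{323}{50} = 2 + \frac{323}{50} = \frac{423}{50} \approx 8.46$)
$1470 k = 1470 \cdot \frac{423}{50} = \frac{62181}{5}$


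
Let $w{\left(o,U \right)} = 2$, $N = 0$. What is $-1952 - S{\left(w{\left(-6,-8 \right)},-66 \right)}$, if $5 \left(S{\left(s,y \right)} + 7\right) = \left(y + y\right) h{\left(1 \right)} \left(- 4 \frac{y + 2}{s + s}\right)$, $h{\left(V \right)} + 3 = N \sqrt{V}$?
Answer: $- \frac{35069}{5} \approx -7013.8$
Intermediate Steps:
$h{\left(V \right)} = -3$ ($h{\left(V \right)} = -3 + 0 \sqrt{V} = -3 + 0 = -3$)
$S{\left(s,y \right)} = -7 + \frac{12 y \left(2 + y\right)}{5 s}$ ($S{\left(s,y \right)} = -7 + \frac{\left(y + y\right) \left(-3\right) \left(- 4 \frac{y + 2}{s + s}\right)}{5} = -7 + \frac{2 y \left(-3\right) \left(- 4 \frac{2 + y}{2 s}\right)}{5} = -7 + \frac{- 6 y \left(- 4 \left(2 + y\right) \frac{1}{2 s}\right)}{5} = -7 + \frac{- 6 y \left(- 4 \frac{2 + y}{2 s}\right)}{5} = -7 + \frac{- 6 y \left(- \frac{2 \left(2 + y\right)}{s}\right)}{5} = -7 + \frac{12 y \frac{1}{s} \left(2 + y\right)}{5} = -7 + \frac{12 y \left(2 + y\right)}{5 s}$)
$-1952 - S{\left(w{\left(-6,-8 \right)},-66 \right)} = -1952 - \frac{\left(-35\right) 2 + 12 \left(-66\right)^{2} + 24 \left(-66\right)}{5 \cdot 2} = -1952 - \frac{1}{5} \cdot \frac{1}{2} \left(-70 + 12 \cdot 4356 - 1584\right) = -1952 - \frac{1}{5} \cdot \frac{1}{2} \left(-70 + 52272 - 1584\right) = -1952 - \frac{1}{5} \cdot \frac{1}{2} \cdot 50618 = -1952 - \frac{25309}{5} = - \frac{35069}{5}$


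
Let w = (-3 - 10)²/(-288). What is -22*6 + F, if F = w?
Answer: -38185/288 ≈ -132.59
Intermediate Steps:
w = -169/288 (w = (-13)²*(-1/288) = 169*(-1/288) = -169/288 ≈ -0.58681)
F = -169/288 ≈ -0.58681
-22*6 + F = -22*6 - 169/288 = -132 - 169/288 = -38185/288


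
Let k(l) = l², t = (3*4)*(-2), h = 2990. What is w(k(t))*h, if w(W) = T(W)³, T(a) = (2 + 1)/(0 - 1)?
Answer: -80730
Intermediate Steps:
T(a) = -3 (T(a) = 3/(-1) = 3*(-1) = -3)
t = -24 (t = 12*(-2) = -24)
w(W) = -27 (w(W) = (-3)³ = -27)
w(k(t))*h = -27*2990 = -80730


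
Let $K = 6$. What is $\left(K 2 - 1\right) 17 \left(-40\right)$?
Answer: $-7480$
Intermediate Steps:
$\left(K 2 - 1\right) 17 \left(-40\right) = \left(6 \cdot 2 - 1\right) 17 \left(-40\right) = \left(12 - 1\right) 17 \left(-40\right) = 11 \cdot 17 \left(-40\right) = 187 \left(-40\right) = -7480$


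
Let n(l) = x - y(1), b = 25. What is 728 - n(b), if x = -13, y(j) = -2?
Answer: 739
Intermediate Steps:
n(l) = -11 (n(l) = -13 - 1*(-2) = -13 + 2 = -11)
728 - n(b) = 728 - 1*(-11) = 728 + 11 = 739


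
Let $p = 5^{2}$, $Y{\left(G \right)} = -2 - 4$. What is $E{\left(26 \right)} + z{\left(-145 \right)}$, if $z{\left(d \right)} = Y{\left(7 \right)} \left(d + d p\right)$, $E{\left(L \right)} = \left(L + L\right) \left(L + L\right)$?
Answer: $25324$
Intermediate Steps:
$Y{\left(G \right)} = -6$
$p = 25$
$E{\left(L \right)} = 4 L^{2}$ ($E{\left(L \right)} = 2 L 2 L = 4 L^{2}$)
$z{\left(d \right)} = - 156 d$ ($z{\left(d \right)} = - 6 \left(d + d 25\right) = - 6 \left(d + 25 d\right) = - 6 \cdot 26 d = - 156 d$)
$E{\left(26 \right)} + z{\left(-145 \right)} = 4 \cdot 26^{2} - -22620 = 4 \cdot 676 + 22620 = 2704 + 22620 = 25324$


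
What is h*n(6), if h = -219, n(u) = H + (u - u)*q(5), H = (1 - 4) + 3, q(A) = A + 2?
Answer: 0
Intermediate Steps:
q(A) = 2 + A
H = 0 (H = -3 + 3 = 0)
n(u) = 0 (n(u) = 0 + (u - u)*(2 + 5) = 0 + 0*7 = 0 + 0 = 0)
h*n(6) = -219*0 = 0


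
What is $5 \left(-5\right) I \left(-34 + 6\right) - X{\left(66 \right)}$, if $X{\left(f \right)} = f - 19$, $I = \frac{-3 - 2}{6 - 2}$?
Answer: $-922$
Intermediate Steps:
$I = - \frac{5}{4} \approx -1.25$
$X{\left(f \right)} = -19 + f$
$5 \left(-5\right) I \left(-34 + 6\right) - X{\left(66 \right)} = 5 \left(-5\right) \left(- \frac{5}{4}\right) \left(-34 + 6\right) - \left(-19 + 66\right) = \left(-25\right) \left(- \frac{5}{4}\right) \left(-28\right) - 47 = \frac{125}{4} \left(-28\right) - 47 = -875 - 47 = -922$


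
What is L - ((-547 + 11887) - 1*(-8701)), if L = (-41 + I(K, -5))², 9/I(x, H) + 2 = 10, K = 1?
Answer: -1180863/64 ≈ -18451.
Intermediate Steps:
I(x, H) = 9/8 (I(x, H) = 9/(-2 + 10) = 9/8)
L = 101761/64 (L = (-41 + 9/8)² = (-319/8)² = 101761/64 ≈ 1590.0)
L - ((-547 + 11887) - 1*(-8701)) = 101761/64 - ((-547 + 11887) - 1*(-8701)) = 101761/64 - (11340 + 8701) = 101761/64 - 1*20041 = 101761/64 - 20041 = -1180863/64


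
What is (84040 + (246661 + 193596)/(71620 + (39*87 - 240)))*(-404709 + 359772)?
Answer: -282400428084849/74773 ≈ -3.7768e+9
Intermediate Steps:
(84040 + (246661 + 193596)/(71620 + (39*87 - 240)))*(-404709 + 359772) = (84040 + 440257/(71620 + (3393 - 240)))*(-44937) = (84040 + 440257/(71620 + 3153))*(-44937) = (84040 + 440257/74773)*(-44937) = (6284363177/74773)*(-44937) = -282400428084849/74773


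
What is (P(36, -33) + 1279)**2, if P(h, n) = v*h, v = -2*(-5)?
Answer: 2686321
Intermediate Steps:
v = 10
P(h, n) = 10*h
(P(36, -33) + 1279)**2 = (10*36 + 1279)**2 = (360 + 1279)**2 = 1639**2 = 2686321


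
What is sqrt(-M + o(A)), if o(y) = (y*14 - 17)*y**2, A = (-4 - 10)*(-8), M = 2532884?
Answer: 2*sqrt(4230715) ≈ 4113.7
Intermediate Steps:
A = 112 (A = -14*(-8) = 112)
o(y) = y**2*(-17 + 14*y) (o(y) = (14*y - 17)*y**2 = (-17 + 14*y)*y**2 = y**2*(-17 + 14*y))
sqrt(-M + o(A)) = sqrt(-1*2532884 + 112**2*(-17 + 14*112)) = sqrt(-2532884 + 12544*(-17 + 1568)) = sqrt(-2532884 + 12544*1551) = sqrt(-2532884 + 19455744) = sqrt(16922860) = 2*sqrt(4230715)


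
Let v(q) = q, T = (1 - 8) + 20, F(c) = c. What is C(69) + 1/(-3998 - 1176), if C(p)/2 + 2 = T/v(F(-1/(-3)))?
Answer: 382875/5174 ≈ 74.000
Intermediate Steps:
T = 13 (T = -7 + 20 = 13)
C(p) = 74 (C(p) = -4 + 2*(13/((-1/(-3)))) = -4 + 2*(13/((-1*(-⅓)))) = -4 + 2*(13/(⅓)) = -4 + 2*(13*3) = -4 + 2*39 = -4 + 78 = 74)
C(69) + 1/(-3998 - 1176) = 74 + 1/(-3998 - 1176) = 74 + 1/(-5174) = 74 - 1/5174 = 382875/5174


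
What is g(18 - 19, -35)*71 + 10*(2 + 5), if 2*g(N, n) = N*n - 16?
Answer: 1489/2 ≈ 744.50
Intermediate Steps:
g(N, n) = -8 + N*n/2 (g(N, n) = (N*n - 16)/2 = (-16 + N*n)/2 = -8 + N*n/2)
g(18 - 19, -35)*71 + 10*(2 + 5) = (-8 + (½)*(18 - 19)*(-35))*71 + 10*(2 + 5) = (-8 + (½)*(-1)*(-35))*71 + 10*7 = (-8 + 35/2)*71 + 70 = (19/2)*71 + 70 = 1349/2 + 70 = 1489/2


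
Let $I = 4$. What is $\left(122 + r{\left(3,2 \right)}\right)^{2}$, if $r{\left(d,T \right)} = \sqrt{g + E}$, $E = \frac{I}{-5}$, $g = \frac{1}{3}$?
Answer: $\frac{\left(1830 + i \sqrt{105}\right)^{2}}{225} \approx 14884.0 + 166.68 i$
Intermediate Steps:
$g = \frac{1}{3} \approx 0.33333$
$E = - \frac{4}{5}$ ($E = \frac{4}{-5} = 4 \left(- \frac{1}{5}\right) = - \frac{4}{5} \approx -0.8$)
$r{\left(d,T \right)} = \frac{i \sqrt{105}}{15}$ ($r{\left(d,T \right)} = \sqrt{\frac{1}{3} - \frac{4}{5}} = \sqrt{- \frac{7}{15}} = \frac{i \sqrt{105}}{15}$)
$\left(122 + r{\left(3,2 \right)}\right)^{2} = \left(122 + \frac{i \sqrt{105}}{15}\right)^{2}$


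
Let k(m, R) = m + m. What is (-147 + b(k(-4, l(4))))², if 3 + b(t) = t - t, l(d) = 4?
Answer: 22500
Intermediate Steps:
k(m, R) = 2*m
b(t) = -3 (b(t) = -3 + (t - t) = -3 + 0 = -3)
(-147 + b(k(-4, l(4))))² = (-147 - 3)² = (-150)² = 22500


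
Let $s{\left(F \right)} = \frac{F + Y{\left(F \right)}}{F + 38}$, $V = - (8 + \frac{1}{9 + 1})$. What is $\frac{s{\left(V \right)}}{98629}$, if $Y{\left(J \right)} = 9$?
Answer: $\frac{9}{29490071} \approx 3.0519 \cdot 10^{-7}$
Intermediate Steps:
$V = - \frac{81}{10}$ ($V = - (8 + \frac{1}{10}) = \left(-1\right) \frac{81}{10} = - \frac{81}{10} \approx -8.1$)
$s{\left(F \right)} = \frac{9 + F}{38 + F}$ ($s{\left(F \right)} = \frac{F + 9}{F + 38} = \frac{9 + F}{38 + F}$)
$\frac{s{\left(V \right)}}{98629} = \frac{\frac{1}{38 - \frac{81}{10}} \left(9 - \frac{81}{10}\right)}{98629} = \frac{1}{\frac{299}{10}} \cdot \frac{9}{10} \cdot \frac{1}{98629} = \frac{10}{299} \cdot \frac{9}{10} \cdot \frac{1}{98629} = \frac{9}{299} \cdot \frac{1}{98629} = \frac{9}{29490071}$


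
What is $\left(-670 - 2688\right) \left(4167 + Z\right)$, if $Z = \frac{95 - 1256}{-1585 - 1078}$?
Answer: $- \frac{37266687756}{2663} \approx -1.3994 \cdot 10^{7}$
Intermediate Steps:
$Z = \frac{1161}{2663}$ ($Z = - \frac{1161}{-2663} = \left(-1161\right) \left(- \frac{1}{2663}\right) = \frac{1161}{2663} \approx 0.43597$)
$\left(-670 - 2688\right) \left(4167 + Z\right) = \left(-670 - 2688\right) \left(4167 + \frac{1161}{2663}\right) = \left(-3358\right) \frac{11097882}{2663} = - \frac{37266687756}{2663}$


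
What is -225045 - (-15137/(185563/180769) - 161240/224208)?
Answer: -1093675176323267/5200588638 ≈ -2.1030e+5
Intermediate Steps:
-225045 - (-15137/(185563/180769) - 161240/224208) = -225045 - (-15137/(185563*(1/180769)) - 161240*1/224208) = -225045 - (-15137/185563/180769 - 20155/28026) = -225045 - (-15137*180769/185563 - 20155/28026) = -225045 - (-2736300353/185563 - 20155/28026) = -225045 - 1*(-76691293715443/5200588638) = -225045 + 76691293715443/5200588638 = -1093675176323267/5200588638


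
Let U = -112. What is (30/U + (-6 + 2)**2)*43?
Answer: 37883/56 ≈ 676.48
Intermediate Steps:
(30/U + (-6 + 2)**2)*43 = (30/(-112) + (-6 + 2)**2)*43 = (30*(-1/112) + (-4)**2)*43 = (-15/56 + 16)*43 = (881/56)*43 = 37883/56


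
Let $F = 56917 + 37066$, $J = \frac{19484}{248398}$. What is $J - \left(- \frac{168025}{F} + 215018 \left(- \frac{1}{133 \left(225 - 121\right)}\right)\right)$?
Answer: $\frac{1405567944179729}{80727664371172} \approx 17.411$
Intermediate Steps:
$J = \frac{9742}{124199}$ ($J = 19484 \cdot \frac{1}{248398} = \frac{9742}{124199} \approx 0.078439$)
$F = 93983$
$J - \left(- \frac{168025}{F} + 215018 \left(- \frac{1}{133 \left(225 - 121\right)}\right)\right) = \frac{9742}{124199} - \left(- \frac{168025}{93983} + 215018 \left(- \frac{1}{133 \left(225 - 121\right)}\right)\right) = \frac{9742}{124199} - \left(- \frac{168025}{93983} + \frac{215018}{104 \left(-133\right)}\right) = \frac{9742}{124199} - \left(- \frac{168025}{93983} + \frac{215018}{-13832}\right) = \frac{9742}{124199} + \left(\left(-215018\right) \left(- \frac{1}{13832}\right) + \frac{168025}{93983}\right) = \frac{9742}{124199} + \left(\frac{107509}{6916} + \frac{168025}{93983}\right) = \frac{9742}{124199} + \frac{11266079247}{649986428} = \frac{1405567944179729}{80727664371172}$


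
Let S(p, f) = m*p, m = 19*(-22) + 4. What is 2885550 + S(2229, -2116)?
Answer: 1962744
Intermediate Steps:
m = -414 (m = -418 + 4 = -414)
S(p, f) = -414*p
2885550 + S(2229, -2116) = 2885550 - 414*2229 = 2885550 - 922806 = 1962744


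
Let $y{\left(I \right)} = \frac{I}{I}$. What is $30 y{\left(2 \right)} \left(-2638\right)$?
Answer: $-79140$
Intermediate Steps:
$y{\left(I \right)} = 1$
$30 y{\left(2 \right)} \left(-2638\right) = 30 \cdot 1 \left(-2638\right) = 30 \left(-2638\right) = -79140$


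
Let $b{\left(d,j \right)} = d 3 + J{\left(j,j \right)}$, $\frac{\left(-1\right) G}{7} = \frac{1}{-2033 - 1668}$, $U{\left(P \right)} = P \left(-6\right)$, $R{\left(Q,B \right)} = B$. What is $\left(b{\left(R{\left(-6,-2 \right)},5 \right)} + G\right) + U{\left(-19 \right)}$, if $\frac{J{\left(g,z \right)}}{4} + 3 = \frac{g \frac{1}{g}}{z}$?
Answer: $\frac{1791319}{18505} \approx 96.802$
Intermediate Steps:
$U{\left(P \right)} = - 6 P$
$G = \frac{7}{3701}$ ($G = - \frac{7}{-2033 - 1668} = - \frac{7}{-3701} = \left(-7\right) \left(- \frac{1}{3701}\right) = \frac{7}{3701} \approx 0.0018914$)
$J{\left(g,z \right)} = -12 + \frac{4}{z}$ ($J{\left(g,z \right)} = -12 + 4 \frac{g \frac{1}{g}}{z} = -12 + 4 \cdot 1 \frac{1}{z} = -12 + \frac{4}{z}$)
$b{\left(d,j \right)} = -12 + 3 d + \frac{4}{j}$ ($b{\left(d,j \right)} = d 3 - \left(12 - \frac{4}{j}\right) = 3 d - \left(12 - \frac{4}{j}\right) = -12 + 3 d + \frac{4}{j}$)
$\left(b{\left(R{\left(-6,-2 \right)},5 \right)} + G\right) + U{\left(-19 \right)} = \left(\left(-12 + 3 \left(-2\right) + \frac{4}{5}\right) + \frac{7}{3701}\right) - -114 = \left(\left(-12 - 6 + 4 \cdot \frac{1}{5}\right) + \frac{7}{3701}\right) + 114 = \left(\left(-12 - 6 + \frac{4}{5}\right) + \frac{7}{3701}\right) + 114 = \left(- \frac{86}{5} + \frac{7}{3701}\right) + 114 = - \frac{318251}{18505} + 114 = \frac{1791319}{18505}$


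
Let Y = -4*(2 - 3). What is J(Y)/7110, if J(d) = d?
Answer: 2/3555 ≈ 0.00056259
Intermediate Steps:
Y = 4 (Y = -4*(-1) = 4)
J(Y)/7110 = 4/7110 = 4*(1/7110) = 2/3555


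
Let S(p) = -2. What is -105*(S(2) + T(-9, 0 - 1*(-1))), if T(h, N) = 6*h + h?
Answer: 6825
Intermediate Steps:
T(h, N) = 7*h
-105*(S(2) + T(-9, 0 - 1*(-1))) = -105*(-2 + 7*(-9)) = -105*(-2 - 63) = -105*(-65) = 6825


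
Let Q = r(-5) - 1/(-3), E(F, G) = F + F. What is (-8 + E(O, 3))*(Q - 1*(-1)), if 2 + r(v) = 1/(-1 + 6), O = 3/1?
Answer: 14/15 ≈ 0.93333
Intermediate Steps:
O = 3 (O = 3*1 = 3)
E(F, G) = 2*F
r(v) = -9/5 (r(v) = -2 + 1/(-1 + 6) = -2 + 1/5 = -2 + ⅕ = -9/5)
Q = -22/15 (Q = -9/5 - 1/(-3) = -9/5 - 1*(-⅓) = -9/5 + ⅓ = -22/15 ≈ -1.4667)
(-8 + E(O, 3))*(Q - 1*(-1)) = (-8 + 2*3)*(-22/15 - 1*(-1)) = (-8 + 6)*(-22/15 + 1) = -2*(-7/15) = 14/15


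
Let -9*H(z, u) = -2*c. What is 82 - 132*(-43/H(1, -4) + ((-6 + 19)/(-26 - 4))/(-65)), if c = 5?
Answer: 129738/25 ≈ 5189.5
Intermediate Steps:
H(z, u) = 10/9 (H(z, u) = -(-2)*5/9 = -1/9*(-10) = 10/9)
82 - 132*(-43/H(1, -4) + ((-6 + 19)/(-26 - 4))/(-65)) = 82 - 132*(-43/10/9 + ((-6 + 19)/(-26 - 4))/(-65)) = 82 - 132*(-43*9/10 + (13/(-30))*(-1/65)) = 82 - 132*(-387/10 + (13*(-1/30))*(-1/65)) = 82 - 132*(-387/10 - 13/30*(-1/65)) = 82 - 132*(-387/10 + 1/150) = 82 - 132*(-2902/75) = 82 + 127688/25 = 129738/25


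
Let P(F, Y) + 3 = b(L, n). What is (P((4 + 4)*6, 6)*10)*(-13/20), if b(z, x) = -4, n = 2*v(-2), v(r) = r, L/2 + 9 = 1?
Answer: 91/2 ≈ 45.500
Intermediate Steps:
L = -16 (L = -18 + 2*1 = -18 + 2 = -16)
n = -4 (n = 2*(-2) = -4)
P(F, Y) = -7 (P(F, Y) = -3 - 4 = -7)
(P((4 + 4)*6, 6)*10)*(-13/20) = (-7*10)*(-13/20) = -(-910)/20 = -70*(-13/20) = 91/2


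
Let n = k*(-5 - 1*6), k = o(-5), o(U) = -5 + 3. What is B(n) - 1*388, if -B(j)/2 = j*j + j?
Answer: -1400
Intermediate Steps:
o(U) = -2
k = -2
n = 22 (n = -2*(-5 - 1*6) = -2*(-5 - 6) = -2*(-11) = 22)
B(j) = -2*j - 2*j² (B(j) = -2*(j*j + j) = -2*(j² + j) = -2*(j + j²) = -2*j - 2*j²)
B(n) - 1*388 = -2*22*(1 + 22) - 1*388 = -2*22*23 - 388 = -1012 - 388 = -1400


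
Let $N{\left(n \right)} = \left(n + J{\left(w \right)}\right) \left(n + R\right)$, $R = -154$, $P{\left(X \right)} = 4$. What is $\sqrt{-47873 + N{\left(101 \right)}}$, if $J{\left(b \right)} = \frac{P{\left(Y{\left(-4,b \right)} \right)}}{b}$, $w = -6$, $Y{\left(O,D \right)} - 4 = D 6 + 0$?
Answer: $\frac{2 i \sqrt{119679}}{3} \approx 230.63 i$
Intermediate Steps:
$Y{\left(O,D \right)} = 4 + 6 D$ ($Y{\left(O,D \right)} = 4 + \left(D 6 + 0\right) = 4 + \left(6 D + 0\right) = 4 + 6 D$)
$J{\left(b \right)} = \frac{4}{b}$
$N{\left(n \right)} = \left(-154 + n\right) \left(- \frac{2}{3} + n\right)$ ($N{\left(n \right)} = \left(n + \frac{4}{-6}\right) \left(n - 154\right) = \left(n + 4 \left(- \frac{1}{6}\right)\right) \left(-154 + n\right) = \left(n - \frac{2}{3}\right) \left(-154 + n\right) = \left(- \frac{2}{3} + n\right) \left(-154 + n\right) = \left(-154 + n\right) \left(- \frac{2}{3} + n\right)$)
$\sqrt{-47873 + N{\left(101 \right)}} = \sqrt{-47873 + \left(\frac{308}{3} + 101^{2} - \frac{46864}{3}\right)} = \sqrt{-47873 + \left(\frac{308}{3} + 10201 - \frac{46864}{3}\right)} = \sqrt{-47873 - \frac{15953}{3}} = \sqrt{- \frac{159572}{3}} = \frac{2 i \sqrt{119679}}{3}$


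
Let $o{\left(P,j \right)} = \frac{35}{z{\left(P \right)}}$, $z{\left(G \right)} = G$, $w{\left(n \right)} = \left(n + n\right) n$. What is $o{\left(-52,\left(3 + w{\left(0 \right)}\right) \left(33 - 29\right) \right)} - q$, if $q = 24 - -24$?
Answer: $- \frac{2531}{52} \approx -48.673$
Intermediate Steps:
$w{\left(n \right)} = 2 n^{2}$ ($w{\left(n \right)} = 2 n n = 2 n^{2}$)
$o{\left(P,j \right)} = \frac{35}{P}$
$q = 48$ ($q = 24 + 24 = 48$)
$o{\left(-52,\left(3 + w{\left(0 \right)}\right) \left(33 - 29\right) \right)} - q = \frac{35}{-52} - 48 = 35 \left(- \frac{1}{52}\right) - 48 = - \frac{35}{52} - 48 = - \frac{2531}{52}$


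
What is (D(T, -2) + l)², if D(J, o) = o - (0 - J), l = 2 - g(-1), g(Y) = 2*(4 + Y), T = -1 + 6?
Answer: 1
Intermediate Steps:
T = 5
g(Y) = 8 + 2*Y
l = -4 (l = 2 - (8 + 2*(-1)) = 2 - (8 - 2) = 2 - 1*6 = 2 - 6 = -4)
D(J, o) = J + o (D(J, o) = o - (-1)*J = o + J = J + o)
(D(T, -2) + l)² = ((5 - 2) - 4)² = (3 - 4)² = (-1)² = 1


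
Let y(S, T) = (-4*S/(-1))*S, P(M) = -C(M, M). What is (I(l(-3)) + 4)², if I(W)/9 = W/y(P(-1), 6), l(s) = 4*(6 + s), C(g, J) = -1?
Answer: 961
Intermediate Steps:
P(M) = 1 (P(M) = -1*(-1) = 1)
y(S, T) = 4*S² (y(S, T) = (-4*S*(-1))*S = (-(-4)*S)*S = (4*S)*S = 4*S²)
l(s) = 24 + 4*s
I(W) = 9*W/4 (I(W) = 9*(W/((4*1²))) = 9*(W/((4*1))) = 9*(W/4) = 9*W/4)
(I(l(-3)) + 4)² = (9*(24 + 4*(-3))/4 + 4)² = (9*(24 - 12)/4 + 4)² = ((9/4)*12 + 4)² = (27 + 4)² = 31² = 961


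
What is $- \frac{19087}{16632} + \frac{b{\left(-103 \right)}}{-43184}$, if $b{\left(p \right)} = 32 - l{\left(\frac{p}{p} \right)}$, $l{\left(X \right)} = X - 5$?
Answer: $- \frac{51553235}{44889768} \approx -1.1484$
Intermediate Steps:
$l{\left(X \right)} = -5 + X$
$b{\left(p \right)} = 36$ ($b{\left(p \right)} = 32 - \left(-5 + \frac{p}{p}\right) = 32 - \left(-5 + 1\right) = 32 - -4 = 32 + 4 = 36$)
$- \frac{19087}{16632} + \frac{b{\left(-103 \right)}}{-43184} = - \frac{19087}{16632} + \frac{36}{-43184} = \left(-19087\right) \frac{1}{16632} + 36 \left(- \frac{1}{43184}\right) = - \frac{19087}{16632} - \frac{9}{10796} = - \frac{51553235}{44889768}$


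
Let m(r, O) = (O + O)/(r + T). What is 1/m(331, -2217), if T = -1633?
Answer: 217/739 ≈ 0.29364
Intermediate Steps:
m(r, O) = 2*O/(-1633 + r) (m(r, O) = (O + O)/(r - 1633) = (2*O)/(-1633 + r) = 2*O/(-1633 + r))
1/m(331, -2217) = 1/(2*(-2217)/(-1633 + 331)) = 1/(2*(-2217)/(-1302)) = 1/(2*(-2217)*(-1/1302)) = 1/(739/217) = 217/739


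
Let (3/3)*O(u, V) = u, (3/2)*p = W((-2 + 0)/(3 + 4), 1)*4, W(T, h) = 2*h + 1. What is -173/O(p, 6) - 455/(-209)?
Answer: -32517/1672 ≈ -19.448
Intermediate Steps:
W(T, h) = 1 + 2*h
p = 8 (p = 2*((1 + 2*1)*4)/3 = 2*((1 + 2)*4)/3 = 2*(3*4)/3 = (2/3)*12 = 8)
O(u, V) = u
-173/O(p, 6) - 455/(-209) = -173/8 - 455/(-209) = -173*1/8 - 455*(-1/209) = -173/8 + 455/209 = -32517/1672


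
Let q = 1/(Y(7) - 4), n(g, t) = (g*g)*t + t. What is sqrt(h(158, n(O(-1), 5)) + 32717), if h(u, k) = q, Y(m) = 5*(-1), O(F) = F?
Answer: 2*sqrt(73613)/3 ≈ 180.88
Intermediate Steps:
Y(m) = -5
n(g, t) = t + t*g**2 (n(g, t) = g**2*t + t = t*g**2 + t = t + t*g**2)
q = -1/9 (q = 1/(-5 - 4) = 1/(-9) = -1/9 ≈ -0.11111)
h(u, k) = -1/9
sqrt(h(158, n(O(-1), 5)) + 32717) = sqrt(-1/9 + 32717) = sqrt(294452/9) = 2*sqrt(73613)/3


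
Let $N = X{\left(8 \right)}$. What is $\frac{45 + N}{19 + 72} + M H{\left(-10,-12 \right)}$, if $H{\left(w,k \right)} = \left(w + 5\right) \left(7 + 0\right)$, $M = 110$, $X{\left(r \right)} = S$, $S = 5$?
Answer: $- \frac{350300}{91} \approx -3849.4$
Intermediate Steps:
$X{\left(r \right)} = 5$
$H{\left(w,k \right)} = 35 + 7 w$ ($H{\left(w,k \right)} = \left(5 + w\right) 7 = 35 + 7 w$)
$N = 5$
$\frac{45 + N}{19 + 72} + M H{\left(-10,-12 \right)} = \frac{45 + 5}{19 + 72} + 110 \left(35 + 7 \left(-10\right)\right) = \frac{50}{91} + 110 \left(35 - 70\right) = 50 \cdot \frac{1}{91} + 110 \left(-35\right) = \frac{50}{91} - 3850 = - \frac{350300}{91}$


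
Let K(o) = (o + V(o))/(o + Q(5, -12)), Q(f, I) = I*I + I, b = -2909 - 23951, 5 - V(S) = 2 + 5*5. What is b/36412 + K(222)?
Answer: -278255/1611231 ≈ -0.17270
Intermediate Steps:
V(S) = -22 (V(S) = 5 - (2 + 5*5) = 5 - (2 + 25) = 5 - 1*27 = 5 - 27 = -22)
b = -26860
Q(f, I) = I + I² (Q(f, I) = I² + I = I + I²)
K(o) = (-22 + o)/(132 + o) (K(o) = (o - 22)/(o - 12*(1 - 12)) = (-22 + o)/(o - 12*(-11)) = (-22 + o)/(o + 132) = (-22 + o)/(132 + o))
b/36412 + K(222) = -26860/36412 + (-22 + 222)/(132 + 222) = -26860*1/36412 + 200/354 = -6715/9103 + (1/354)*200 = -6715/9103 + 100/177 = -278255/1611231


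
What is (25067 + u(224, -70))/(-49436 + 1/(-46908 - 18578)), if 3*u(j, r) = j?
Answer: -4939281550/9712097691 ≈ -0.50857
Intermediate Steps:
u(j, r) = j/3
(25067 + u(224, -70))/(-49436 + 1/(-46908 - 18578)) = (25067 + (1/3)*224)/(-49436 + 1/(-46908 - 18578)) = (25067 + 224/3)/(-49436 + 1/(-65486)) = 75425/(3*(-49436 - 1/65486)) = 75425/(3*(-3237365897/65486)) = (75425/3)*(-65486/3237365897) = -4939281550/9712097691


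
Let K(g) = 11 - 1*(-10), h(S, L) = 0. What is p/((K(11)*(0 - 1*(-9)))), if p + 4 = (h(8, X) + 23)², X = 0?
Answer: 25/9 ≈ 2.7778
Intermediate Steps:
p = 525 (p = -4 + (0 + 23)² = -4 + 23² = -4 + 529 = 525)
K(g) = 21 (K(g) = 11 + 10 = 21)
p/((K(11)*(0 - 1*(-9)))) = 525/((21*(0 - 1*(-9)))) = 525/((21*(0 + 9))) = 525/((21*9)) = 525/189 = 525*(1/189) = 25/9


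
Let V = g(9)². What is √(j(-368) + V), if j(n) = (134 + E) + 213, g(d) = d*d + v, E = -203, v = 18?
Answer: 3*√1105 ≈ 99.725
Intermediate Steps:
g(d) = 18 + d² (g(d) = d*d + 18 = d² + 18 = 18 + d²)
j(n) = 144 (j(n) = (134 - 203) + 213 = -69 + 213 = 144)
V = 9801 (V = (18 + 9²)² = (18 + 81)² = 99² = 9801)
√(j(-368) + V) = √(144 + 9801) = √9945 = 3*√1105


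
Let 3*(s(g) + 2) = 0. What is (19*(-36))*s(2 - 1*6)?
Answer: 1368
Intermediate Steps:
s(g) = -2 (s(g) = -2 + (⅓)*0 = -2 + 0 = -2)
(19*(-36))*s(2 - 1*6) = (19*(-36))*(-2) = -684*(-2) = 1368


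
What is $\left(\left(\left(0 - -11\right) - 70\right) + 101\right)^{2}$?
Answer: $1764$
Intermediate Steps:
$\left(\left(\left(0 - -11\right) - 70\right) + 101\right)^{2} = \left(\left(\left(0 + 11\right) - 70\right) + 101\right)^{2} = \left(\left(11 - 70\right) + 101\right)^{2} = \left(-59 + 101\right)^{2} = 42^{2} = 1764$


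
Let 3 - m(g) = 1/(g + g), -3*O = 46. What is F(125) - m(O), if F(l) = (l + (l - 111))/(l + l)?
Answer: -28481/11500 ≈ -2.4766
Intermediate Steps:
O = -46/3 (O = -⅓*46 = -46/3 ≈ -15.333)
m(g) = 3 - 1/(2*g) (m(g) = 3 - 1/(g + g) = 3 - 1/(2*g))
F(l) = (-111 + 2*l)/(2*l) (F(l) = (l + (-111 + l))/((2*l)) = (-111 + 2*l)*(1/(2*l)) = (-111 + 2*l)/(2*l))
F(125) - m(O) = (-111/2 + 125)/125 - (3 - 1/(2*(-46/3))) = (1/125)*(139/2) - (3 - ½*(-3/46)) = 139/250 - (3 + 3/92) = 139/250 - 1*279/92 = 139/250 - 279/92 = -28481/11500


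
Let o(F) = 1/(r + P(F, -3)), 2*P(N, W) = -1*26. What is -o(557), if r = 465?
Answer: -1/452 ≈ -0.0022124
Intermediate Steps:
P(N, W) = -13 (P(N, W) = (-1*26)/2 = (1/2)*(-26) = -13)
o(F) = 1/452 (o(F) = 1/(465 - 13) = 1/452)
-o(557) = -1*1/452 = -1/452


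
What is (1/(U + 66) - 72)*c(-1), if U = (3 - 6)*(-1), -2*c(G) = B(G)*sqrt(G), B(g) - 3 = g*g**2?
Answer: 4967*I/69 ≈ 71.985*I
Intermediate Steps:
B(g) = 3 + g**3 (B(g) = 3 + g*g**2 = 3 + g**3)
c(G) = -sqrt(G)*(3 + G**3)/2 (c(G) = -(3 + G**3)*sqrt(G)/2 = -sqrt(G)*(3 + G**3)/2)
U = 3 (U = -3*(-1) = 3)
(1/(U + 66) - 72)*c(-1) = (1/(3 + 66) - 72)*(sqrt(-1)*(-3 - 1*(-1)**3)/2) = (1/69 - 72)*(I*(-3 - 1*(-1))/2) = (1/69 - 72)*(I*(-3 + 1)/2) = -4967*I*(-2)/138 = -(-4967)*I/69 = 4967*I/69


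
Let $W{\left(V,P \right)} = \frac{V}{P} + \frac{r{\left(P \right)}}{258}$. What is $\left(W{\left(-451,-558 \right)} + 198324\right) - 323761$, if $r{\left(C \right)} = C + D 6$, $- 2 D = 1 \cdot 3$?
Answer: $- \frac{1504884358}{11997} \approx -1.2544 \cdot 10^{5}$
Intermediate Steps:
$D = - \frac{3}{2}$ ($D = - \frac{1 \cdot 3}{2} = \left(- \frac{1}{2}\right) 3 = - \frac{3}{2} \approx -1.5$)
$r{\left(C \right)} = -9 + C$ ($r{\left(C \right)} = C - 9 = -9 + C$)
$W{\left(V,P \right)} = - \frac{3}{86} + \frac{P}{258} + \frac{V}{P}$ ($W{\left(V,P \right)} = \frac{V}{P} + \frac{-9 + P}{258} = \frac{V}{P} + \left(-9 + P\right) \frac{1}{258} = \frac{V}{P} + \left(- \frac{3}{86} + \frac{P}{258}\right) = - \frac{3}{86} + \frac{P}{258} + \frac{V}{P}$)
$\left(W{\left(-451,-558 \right)} + 198324\right) - 323761 = \left(\frac{-451 + \frac{1}{258} \left(-558\right) \left(-9 - 558\right)}{-558} + 198324\right) - 323761 = \left(- \frac{-451 + \frac{1}{258} \left(-558\right) \left(-567\right)}{558} + 198324\right) - 323761 = \left(- \frac{-451 + \frac{52731}{43}}{558} + 198324\right) - 323761 = \left(\left(- \frac{1}{558}\right) \frac{33338}{43} + 198324\right) - 323761 = \left(- \frac{16669}{11997} + 198324\right) - 323761 = \frac{2379276359}{11997} - 323761 = - \frac{1504884358}{11997}$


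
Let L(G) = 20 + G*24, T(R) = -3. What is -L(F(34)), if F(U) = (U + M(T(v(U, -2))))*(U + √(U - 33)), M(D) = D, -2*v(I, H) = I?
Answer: -26060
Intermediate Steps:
v(I, H) = -I/2
F(U) = (-3 + U)*(U + √(-33 + U)) (F(U) = (U - 3)*(U + √(U - 33)) = (-3 + U)*(U + √(-33 + U)))
L(G) = 20 + 24*G
-L(F(34)) = -(20 + 24*(34² - 3*34 - 3*√(-33 + 34) + 34*√(-33 + 34))) = -(20 + 24*(1156 - 102 - 3*√1 + 34*√1)) = -(20 + 24*(1156 - 102 - 3*1 + 34*1)) = -(20 + 24*(1156 - 102 - 3 + 34)) = -(20 + 24*1085) = -(20 + 26040) = -1*26060 = -26060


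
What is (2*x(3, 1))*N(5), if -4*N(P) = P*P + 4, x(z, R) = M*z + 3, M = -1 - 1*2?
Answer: 87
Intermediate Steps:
M = -3 (M = -1 - 2 = -3)
x(z, R) = 3 - 3*z (x(z, R) = -3*z + 3 = 3 - 3*z)
N(P) = -1 - P²/4 (N(P) = -(P*P + 4)/4 = -(P² + 4)/4 = -(4 + P²)/4 = -1 - P²/4)
(2*x(3, 1))*N(5) = (2*(3 - 3*3))*(-1 - ¼*5²) = (2*(3 - 9))*(-1 - ¼*25) = (2*(-6))*(-1 - 25/4) = -12*(-29/4) = 87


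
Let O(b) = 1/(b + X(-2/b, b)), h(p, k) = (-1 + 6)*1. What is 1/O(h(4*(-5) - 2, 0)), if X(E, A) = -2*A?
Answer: -5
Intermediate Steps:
h(p, k) = 5 (h(p, k) = 5*1 = 5)
O(b) = -1/b (O(b) = 1/(b - 2*b) = 1/(-b) = -1/b)
1/O(h(4*(-5) - 2, 0)) = 1/(-1/5) = 1/(-1*⅕) = 1/(-⅕) = -5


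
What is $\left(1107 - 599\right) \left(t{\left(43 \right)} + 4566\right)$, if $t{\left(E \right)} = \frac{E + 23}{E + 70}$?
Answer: $\frac{262140192}{113} \approx 2.3198 \cdot 10^{6}$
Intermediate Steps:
$t{\left(E \right)} = \frac{23 + E}{70 + E}$
$\left(1107 - 599\right) \left(t{\left(43 \right)} + 4566\right) = \left(1107 - 599\right) \left(\frac{23 + 43}{70 + 43} + 4566\right) = 508 \left(\frac{1}{113} \cdot 66 + 4566\right) = 508 \left(\frac{66}{113} + 4566\right) = 508 \cdot \frac{516024}{113} = \frac{262140192}{113}$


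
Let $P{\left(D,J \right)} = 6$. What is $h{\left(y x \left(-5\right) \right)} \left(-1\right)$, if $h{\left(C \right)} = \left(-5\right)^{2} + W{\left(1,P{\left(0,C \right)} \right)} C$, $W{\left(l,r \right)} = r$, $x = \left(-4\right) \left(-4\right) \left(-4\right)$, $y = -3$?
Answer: $5735$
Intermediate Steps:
$x = -64$ ($x = 16 \left(-4\right) = -64$)
$h{\left(C \right)} = 25 + 6 C$ ($h{\left(C \right)} = \left(-5\right)^{2} + 6 C = 25 + 6 C$)
$h{\left(y x \left(-5\right) \right)} \left(-1\right) = \left(25 + 6 \left(-3\right) \left(-64\right) \left(-5\right)\right) \left(-1\right) = \left(25 + 6 \cdot 192 \left(-5\right)\right) \left(-1\right) = \left(25 + 6 \left(-960\right)\right) \left(-1\right) = \left(25 - 5760\right) \left(-1\right) = \left(-5735\right) \left(-1\right) = 5735$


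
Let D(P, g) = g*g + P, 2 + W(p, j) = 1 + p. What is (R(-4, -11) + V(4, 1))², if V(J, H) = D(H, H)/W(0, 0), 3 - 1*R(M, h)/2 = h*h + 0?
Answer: 56644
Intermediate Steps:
W(p, j) = -1 + p (W(p, j) = -2 + (1 + p) = -1 + p)
D(P, g) = P + g² (D(P, g) = g² + P = P + g²)
R(M, h) = 6 - 2*h² (R(M, h) = 6 - 2*(h*h + 0) = 6 - 2*(h² + 0) = 6 - 2*h²)
V(J, H) = -H - H² (V(J, H) = (H + H²)/(-1 + 0) = (H + H²)/(-1) = (H + H²)*(-1) = -H - H²)
(R(-4, -11) + V(4, 1))² = ((6 - 2*(-11)²) + 1*(-1 - 1*1))² = ((6 - 2*121) + 1*(-1 - 1))² = ((6 - 242) + 1*(-2))² = (-236 - 2)² = (-238)² = 56644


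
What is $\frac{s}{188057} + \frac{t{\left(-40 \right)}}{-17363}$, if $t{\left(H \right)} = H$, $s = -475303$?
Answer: $- \frac{8245163709}{3265233691} \approx -2.5251$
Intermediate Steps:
$\frac{s}{188057} + \frac{t{\left(-40 \right)}}{-17363} = - \frac{475303}{188057} - \frac{40}{-17363} = \left(-475303\right) \frac{1}{188057} - - \frac{40}{17363} = - \frac{475303}{188057} + \frac{40}{17363} = - \frac{8245163709}{3265233691}$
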